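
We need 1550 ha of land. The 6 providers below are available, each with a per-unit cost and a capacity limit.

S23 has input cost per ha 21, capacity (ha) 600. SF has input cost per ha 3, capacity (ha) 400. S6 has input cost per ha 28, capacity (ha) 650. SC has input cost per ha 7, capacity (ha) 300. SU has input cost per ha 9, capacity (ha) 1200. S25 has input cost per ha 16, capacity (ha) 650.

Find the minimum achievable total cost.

Fill from the cheapest provider first.
Take 400 from SF at 3 ; need 1150 more.
SC at 7: take all 300 ha ; 850 still needed.
SU at 9: take 850 of its 1200 ; requirement met.
S25, S23, S6: unused.
Cost = 400×3 + 300×7 + 850×9 = 10950.

10950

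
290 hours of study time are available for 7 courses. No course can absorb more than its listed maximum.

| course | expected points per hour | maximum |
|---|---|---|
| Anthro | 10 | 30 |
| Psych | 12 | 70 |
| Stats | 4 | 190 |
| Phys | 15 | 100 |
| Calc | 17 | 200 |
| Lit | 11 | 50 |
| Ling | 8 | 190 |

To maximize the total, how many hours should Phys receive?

Highest expected points per hour first: Calc 17 > Phys 15 > Psych 12 > Lit 11 > Anthro 10 > Ling 8 > Stats 4.
Calc: +200 to 200 (cap) — 90 left.
Only 90 left; Phys takes them to reach 90.

90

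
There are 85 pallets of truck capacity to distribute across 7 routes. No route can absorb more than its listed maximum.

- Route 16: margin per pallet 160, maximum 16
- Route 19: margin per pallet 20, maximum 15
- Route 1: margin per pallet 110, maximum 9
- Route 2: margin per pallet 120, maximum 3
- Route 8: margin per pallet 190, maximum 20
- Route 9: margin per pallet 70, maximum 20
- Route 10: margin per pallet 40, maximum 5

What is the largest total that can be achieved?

Highest margin per pallet first: Route 8 190 > Route 16 160 > Route 2 120 > Route 1 110 > Route 9 70 > Route 10 40 > Route 19 20.
Route 8: +20 to 20 (cap) ; 65 left.
Route 16 takes 16 to reach its cap of 16 ; 49 left.
Route 2 takes 3 to reach its cap of 3 ; 46 left.
Route 1 takes 9 to reach its cap of 9 ; 37 left.
Route 9 takes 20 to reach its cap of 20 ; 17 left.
Route 10 takes 5 to reach its cap of 5 ; 12 left.
Only 12 left; Route 19 takes them to reach 12.
Total = 160×16 + 20×12 + 110×9 + 120×3 + 190×20 + 70×20 + 40×5 = 9550.

9550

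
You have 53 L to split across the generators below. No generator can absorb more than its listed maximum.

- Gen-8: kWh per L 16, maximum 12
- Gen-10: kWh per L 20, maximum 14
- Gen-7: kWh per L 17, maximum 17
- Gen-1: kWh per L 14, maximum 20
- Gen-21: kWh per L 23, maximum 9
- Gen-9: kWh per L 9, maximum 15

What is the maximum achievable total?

Order the generators by kWh per L: Gen-21 23 > Gen-10 20 > Gen-7 17 > Gen-8 16 > Gen-1 14 > Gen-9 9.
Gen-21: +9 to 9 (cap) → 44 left.
Gen-10 takes 14 to reach its cap of 14 → 30 left.
Give Gen-7 17 to hit its cap of 17 → 13 left.
Gen-8: +12 to 12 (cap) → 1 left.
Only 1 left; Gen-1 takes them to reach 1.
Total = 16×12 + 20×14 + 17×17 + 14×1 + 23×9 = 982.

982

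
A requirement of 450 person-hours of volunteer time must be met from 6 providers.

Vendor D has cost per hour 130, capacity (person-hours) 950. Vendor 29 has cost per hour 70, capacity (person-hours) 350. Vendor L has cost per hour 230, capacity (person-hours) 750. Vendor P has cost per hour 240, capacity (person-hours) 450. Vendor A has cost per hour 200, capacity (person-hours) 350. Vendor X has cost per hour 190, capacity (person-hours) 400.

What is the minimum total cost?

Use providers in increasing cost order.
Vendor 29 at 70: take all 350 person-hours → 100 still needed.
Take 100 from Vendor D at 130 to finish.
Vendor X, Vendor A, Vendor L, Vendor P: unused.
Cost = 350×70 + 100×130 = 37500.

37500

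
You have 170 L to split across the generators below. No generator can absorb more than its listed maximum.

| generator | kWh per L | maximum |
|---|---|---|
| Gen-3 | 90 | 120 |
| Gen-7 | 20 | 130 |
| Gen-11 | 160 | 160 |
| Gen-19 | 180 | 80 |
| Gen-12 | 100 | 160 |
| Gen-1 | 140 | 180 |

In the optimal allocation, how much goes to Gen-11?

Order the generators by kWh per L: Gen-19 180 > Gen-11 160 > Gen-1 140 > Gen-12 100 > Gen-3 90 > Gen-7 20.
Gen-19: +80 to 80 (cap) → 90 left.
Gen-11 has room for 160 but only 90 remain, so it gets 90.

90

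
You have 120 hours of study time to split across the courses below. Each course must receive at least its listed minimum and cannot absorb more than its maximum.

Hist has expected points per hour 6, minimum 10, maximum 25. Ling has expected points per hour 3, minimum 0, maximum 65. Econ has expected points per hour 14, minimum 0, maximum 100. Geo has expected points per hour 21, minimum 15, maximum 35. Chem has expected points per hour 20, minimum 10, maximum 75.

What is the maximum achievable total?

2295

Meeting every minimum uses 10+0+0+15+10 = 35 hours, leaving 85.
Order the courses by expected points per hour: Geo 21 > Chem 20 > Econ 14 > Hist 6 > Ling 3.
Geo: +20 to 35 (cap) ; 65 left.
Give Chem 65 more to hit its cap of 75 ; 0 left.
Total = 6×10 + 21×35 + 20×75 = 2295.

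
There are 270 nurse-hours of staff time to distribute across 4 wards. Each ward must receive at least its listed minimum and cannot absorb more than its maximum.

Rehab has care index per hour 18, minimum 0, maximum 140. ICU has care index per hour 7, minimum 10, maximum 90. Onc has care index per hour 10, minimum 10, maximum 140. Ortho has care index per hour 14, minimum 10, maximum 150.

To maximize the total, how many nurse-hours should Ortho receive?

Meeting every minimum uses 0+10+10+10 = 30 nurse-hours, leaving 240.
Order the wards by care index per hour: Rehab 18 > Ortho 14 > Onc 10 > ICU 7.
Rehab: +140 to 140 (cap) → 100 left.
Only 100 left; Ortho takes them to reach 110.

110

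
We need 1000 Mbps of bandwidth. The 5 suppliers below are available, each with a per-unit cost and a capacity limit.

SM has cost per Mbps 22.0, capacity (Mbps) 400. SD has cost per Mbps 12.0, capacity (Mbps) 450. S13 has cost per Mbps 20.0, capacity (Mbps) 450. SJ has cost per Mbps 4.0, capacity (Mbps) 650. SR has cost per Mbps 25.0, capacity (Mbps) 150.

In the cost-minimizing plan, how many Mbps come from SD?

Cheapest first:
SJ at 4.0: take all 650 Mbps ; 350 still needed.
SD (12.0): take the remaining 350 ; done.
S13, SM, SR: unused.

350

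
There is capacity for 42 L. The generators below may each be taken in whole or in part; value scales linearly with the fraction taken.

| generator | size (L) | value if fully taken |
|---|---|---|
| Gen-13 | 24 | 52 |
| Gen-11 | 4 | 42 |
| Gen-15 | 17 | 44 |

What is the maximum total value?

Rank by value-to-size ratio: Gen-11 42/4≈10.5, Gen-15 44/17≈2.59, Gen-13 52/24≈2.17.
All 4 L of Gen-11 fit (value 42) ; 38 remain.
Gen-15: take in full, 17 L for value 44 ; 21 left.
Fill the last 21 L with part of Gen-13: 21/24 of it earns 45.5.
Total value = 131.5.

131.5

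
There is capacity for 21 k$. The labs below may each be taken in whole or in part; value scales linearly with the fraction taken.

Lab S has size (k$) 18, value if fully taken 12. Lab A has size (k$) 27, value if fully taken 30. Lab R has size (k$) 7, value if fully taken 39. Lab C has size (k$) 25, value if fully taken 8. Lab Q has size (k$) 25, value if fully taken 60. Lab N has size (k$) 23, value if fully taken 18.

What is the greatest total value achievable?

72.6

Rank by value-to-size ratio: Lab R 39/7≈5.57, Lab Q 60/25≈2.4, Lab A 30/27≈1.11, Lab N 18/23≈0.783, Lab S 12/18≈0.667, Lab C 8/25≈0.32.
Lab R: take in full, 7 k$ for value 39 ; 14 left.
Only 14 k$ remain; take 14/25 of Lab Q for value 60×14/25 = 33.6.
Total value = 72.6.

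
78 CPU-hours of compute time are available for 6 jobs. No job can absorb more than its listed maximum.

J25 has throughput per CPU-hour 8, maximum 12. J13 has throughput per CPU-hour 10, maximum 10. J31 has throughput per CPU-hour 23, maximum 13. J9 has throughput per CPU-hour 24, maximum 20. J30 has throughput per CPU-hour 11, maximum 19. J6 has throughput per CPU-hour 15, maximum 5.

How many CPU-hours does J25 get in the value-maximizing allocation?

11

Order the jobs by throughput per CPU-hour: J9 24 > J31 23 > J6 15 > J30 11 > J13 10 > J25 8.
J9 takes 20 to reach its cap of 20 — 58 left.
J31: +13 to 13 (cap) — 45 left.
J6 takes 5 to reach its cap of 5 — 40 left.
J30 takes 19 to reach its cap of 19 — 21 left.
J13 takes 10 to reach its cap of 10 — 11 left.
Only 11 left; J25 takes them to reach 11.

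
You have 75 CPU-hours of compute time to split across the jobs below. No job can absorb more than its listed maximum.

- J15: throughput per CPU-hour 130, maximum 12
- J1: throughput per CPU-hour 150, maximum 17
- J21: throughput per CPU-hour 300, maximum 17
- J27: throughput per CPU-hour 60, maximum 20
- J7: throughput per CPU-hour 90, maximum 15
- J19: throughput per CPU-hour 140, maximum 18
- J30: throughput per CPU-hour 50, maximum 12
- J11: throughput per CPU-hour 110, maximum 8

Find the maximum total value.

Highest throughput per CPU-hour first: J21 300 > J1 150 > J19 140 > J15 130 > J11 110 > J7 90 > J27 60 > J30 50.
J21: +17 to 17 (cap) ; 58 left.
Give J1 17 to hit its cap of 17 ; 41 left.
J19: +18 to 18 (cap) ; 23 left.
Give J15 12 to hit its cap of 12 ; 11 left.
J11: +8 to 8 (cap) ; 3 left.
J7 has room for 15 but only 3 remain, so it gets 3.
Total = 130×12 + 150×17 + 300×17 + 90×3 + 140×18 + 110×8 = 12880.

12880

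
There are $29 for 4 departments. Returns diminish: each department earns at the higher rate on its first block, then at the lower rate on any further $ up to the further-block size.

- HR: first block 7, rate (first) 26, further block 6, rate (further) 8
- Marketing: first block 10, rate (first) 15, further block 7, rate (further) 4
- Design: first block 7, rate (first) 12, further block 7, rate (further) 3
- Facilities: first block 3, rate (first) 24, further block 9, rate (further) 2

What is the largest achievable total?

Rank every tier by rate: HR/T1 26 > Facilities/T1 24 > Marketing/T1 15 > Design/T1 12 > HR/T2 8 > Marketing/T2 4 > Design/T2 3 > Facilities/T2 2.
HR/T1 (26): +7 — 22 left.
Facilities T1 at 24: fill all 3 — 19 left.
Marketing T1 at 15: fill all 10 — 9 left.
Design/T1 (12): +7 — 2 left.
HR T2 at 8: only 2 left, fill 2.
Total = 26×7 + 24×3 + 15×10 + 12×7 + 8×2 = 504.

504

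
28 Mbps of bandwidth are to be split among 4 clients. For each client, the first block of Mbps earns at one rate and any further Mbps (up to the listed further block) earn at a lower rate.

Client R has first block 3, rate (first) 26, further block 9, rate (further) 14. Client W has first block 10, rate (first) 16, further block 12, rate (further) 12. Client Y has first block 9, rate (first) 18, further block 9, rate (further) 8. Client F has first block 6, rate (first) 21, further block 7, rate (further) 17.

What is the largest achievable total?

Treat each block as its own option and order by rate: Client R/T1 26 > Client F/T1 21 > Client Y/T1 18 > Client F/T2 17 > Client W/T1 16 > Client R/T2 14 > Client W/T2 12 > Client Y/T2 8.
Fill Client R T1 block (3 at 26) ; 25 left.
Client F/T1 (21): +6 ; 19 left.
Client Y T1 at 18: fill all 9 ; 10 left.
Fill Client F T2 block (7 at 17) ; 3 left.
Client W/T1: +3 of 10 at 16; pool empty.
Total = 26×3 + 21×6 + 18×9 + 17×7 + 16×3 = 533.

533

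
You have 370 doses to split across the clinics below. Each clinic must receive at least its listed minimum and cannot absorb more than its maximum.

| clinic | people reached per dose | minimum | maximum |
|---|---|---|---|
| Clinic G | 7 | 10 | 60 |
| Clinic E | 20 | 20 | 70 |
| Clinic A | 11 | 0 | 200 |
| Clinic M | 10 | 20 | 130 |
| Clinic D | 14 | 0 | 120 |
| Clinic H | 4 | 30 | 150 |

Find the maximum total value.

4790

Meeting every minimum uses 10+20+0+20+0+30 = 80 doses, leaving 290.
Order the clinics by people reached per dose: Clinic E 20 > Clinic D 14 > Clinic A 11 > Clinic M 10 > Clinic G 7 > Clinic H 4.
Give Clinic E 50 more to hit its cap of 70 → 240 left.
Clinic D takes 120 more to reach its cap of 120 → 120 left.
Only 120 left; Clinic A takes them to reach 120.
Total = 7×10 + 20×70 + 11×120 + 10×20 + 14×120 + 4×30 = 4790.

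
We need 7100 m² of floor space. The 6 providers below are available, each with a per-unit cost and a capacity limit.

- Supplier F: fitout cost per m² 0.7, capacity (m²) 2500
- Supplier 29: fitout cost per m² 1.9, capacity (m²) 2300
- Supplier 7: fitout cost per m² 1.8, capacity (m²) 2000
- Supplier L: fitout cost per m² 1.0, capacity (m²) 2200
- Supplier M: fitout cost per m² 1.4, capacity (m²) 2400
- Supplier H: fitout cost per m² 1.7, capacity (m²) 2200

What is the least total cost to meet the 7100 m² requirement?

7310

Cheapest first:
Supplier F at 0.7: take all 2500 m² — 4600 still needed.
Take 2200 from Supplier L at 1.0 — need 2400 more.
Take 2400 from Supplier M at 1.4 — need 0 more.
Supplier H, Supplier 7, Supplier 29: unused.
Cost = 2500×0.7 + 2200×1.0 + 2400×1.4 = 7310.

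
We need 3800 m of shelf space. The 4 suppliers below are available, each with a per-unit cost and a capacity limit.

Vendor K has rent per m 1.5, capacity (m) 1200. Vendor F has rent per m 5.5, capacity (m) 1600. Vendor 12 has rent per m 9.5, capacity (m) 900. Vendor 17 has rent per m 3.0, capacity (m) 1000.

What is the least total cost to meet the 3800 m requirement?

Cheapest first:
Take 1200 from Vendor K at 1.5 — need 2600 more.
Vendor 17 (3.0): use full 1000 — 1600 m to go.
Vendor F at 5.5: take all 1600 m — 0 still needed.
Vendor 12: unused.
Cost = 1200×1.5 + 1000×3.0 + 1600×5.5 = 13600.

13600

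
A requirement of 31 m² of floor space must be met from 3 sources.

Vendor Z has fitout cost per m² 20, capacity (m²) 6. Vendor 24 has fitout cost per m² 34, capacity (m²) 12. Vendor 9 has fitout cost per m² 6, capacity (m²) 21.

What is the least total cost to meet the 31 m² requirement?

382

Fill from the cheapest source first.
Vendor 9 at 6: take all 21 m² ; 10 still needed.
Take 6 from Vendor Z at 20 ; need 4 more.
Take 4 from Vendor 24 at 34 to finish.
Cost = 21×6 + 6×20 + 4×34 = 382.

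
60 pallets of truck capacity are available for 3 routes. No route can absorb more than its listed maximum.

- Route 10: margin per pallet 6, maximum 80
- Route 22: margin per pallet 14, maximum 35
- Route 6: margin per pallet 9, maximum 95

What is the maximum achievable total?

715

Order the routes by margin per pallet: Route 22 14 > Route 6 9 > Route 10 6.
Route 22 takes 35 to reach its cap of 35 → 25 left.
Only 25 left; Route 6 takes them to reach 25.
Total = 14×35 + 9×25 = 715.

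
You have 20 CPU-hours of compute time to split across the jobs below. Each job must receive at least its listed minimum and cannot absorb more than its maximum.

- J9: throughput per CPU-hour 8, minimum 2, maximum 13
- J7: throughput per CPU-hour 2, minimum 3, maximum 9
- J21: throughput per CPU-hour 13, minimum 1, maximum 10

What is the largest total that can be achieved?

192

Meeting every minimum uses 2+3+1 = 6 CPU-hours, leaving 14.
Highest throughput per CPU-hour first: J21 13 > J9 8 > J7 2.
J21 takes 9 more to reach its cap of 10 ; 5 left.
J9: +5 (room for 11) → 7. Pool exhausted.
Total = 8×7 + 2×3 + 13×10 = 192.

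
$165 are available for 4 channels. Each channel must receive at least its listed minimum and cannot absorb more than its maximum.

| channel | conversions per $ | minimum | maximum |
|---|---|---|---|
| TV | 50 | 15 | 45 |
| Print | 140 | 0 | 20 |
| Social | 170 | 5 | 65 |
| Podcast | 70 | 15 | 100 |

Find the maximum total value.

Meeting every minimum uses 15+0+5+15 = 35 $, leaving 130.
Highest conversions per $ first: Social 170 > Print 140 > Podcast 70 > TV 50.
Give Social 60 more to hit its cap of 65 ; 70 left.
Give Print 20 more to hit its cap of 20 ; 50 left.
Podcast: +50 (room for 85) → 65. Pool exhausted.
Total = 50×15 + 140×20 + 170×65 + 70×65 = 19150.

19150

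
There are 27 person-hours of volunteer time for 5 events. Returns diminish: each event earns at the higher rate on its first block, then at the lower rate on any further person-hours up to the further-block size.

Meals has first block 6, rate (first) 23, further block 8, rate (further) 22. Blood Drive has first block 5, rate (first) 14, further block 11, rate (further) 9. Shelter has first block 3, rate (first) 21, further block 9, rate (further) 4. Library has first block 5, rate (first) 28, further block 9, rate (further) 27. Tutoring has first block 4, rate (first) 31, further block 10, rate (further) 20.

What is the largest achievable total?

711

Treat each block as its own option and order by rate: Tutoring/T1 31 > Library/T1 28 > Library/T2 27 > Meals/T1 23 > Meals/T2 22 > Shelter/T1 21 > Tutoring/T2 20 > Blood Drive/T1 14 > Blood Drive/T2 9 > Shelter/T2 4.
Tutoring T1 at 31: fill all 4 — 23 left.
Fill Library T1 block (5 at 28) — 18 left.
Library T2 at 27: fill all 9 — 9 left.
Fill Meals T1 block (6 at 23) — 3 left.
Meals/T2: +3 of 8 at 22; pool empty.
Total = 31×4 + 28×5 + 27×9 + 23×6 + 22×3 = 711.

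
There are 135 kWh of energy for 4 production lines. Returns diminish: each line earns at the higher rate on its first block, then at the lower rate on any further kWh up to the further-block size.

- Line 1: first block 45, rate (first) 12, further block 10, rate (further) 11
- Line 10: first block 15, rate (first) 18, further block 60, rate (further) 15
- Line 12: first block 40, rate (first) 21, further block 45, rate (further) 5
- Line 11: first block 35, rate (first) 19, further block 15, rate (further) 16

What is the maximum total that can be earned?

2465

Rank every tier by rate: Line 12/T1 21 > Line 11/T1 19 > Line 10/T1 18 > Line 11/T2 16 > Line 10/T2 15 > Line 1/T1 12 > Line 1/T2 11 > Line 12/T2 5.
Fill Line 12 T1 block (40 at 21) — 95 left.
Line 11 T1 at 19: fill all 35 — 60 left.
Fill Line 10 T1 block (15 at 18) — 45 left.
Line 11 T2 at 16: fill all 15 — 30 left.
30 remain; put them into Line 10 T2 at 15.
Total = 21×40 + 19×35 + 18×15 + 16×15 + 15×30 = 2465.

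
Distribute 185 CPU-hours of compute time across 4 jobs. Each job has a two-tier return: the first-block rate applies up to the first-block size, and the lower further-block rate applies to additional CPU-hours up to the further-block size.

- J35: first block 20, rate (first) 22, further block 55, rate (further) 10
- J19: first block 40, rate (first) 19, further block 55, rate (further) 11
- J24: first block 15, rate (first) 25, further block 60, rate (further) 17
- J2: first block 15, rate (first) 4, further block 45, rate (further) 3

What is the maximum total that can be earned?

Order all 8 blocks by rate: J24/first 25 > J35/first 22 > J19/first 19 > J24/second 17 > J19/second 11 > J35/second 10 > J2/first 4 > J2/second 3.
Fill J24 first block (15 at 25) ; 170 left.
J35 first at 22: fill all 20 ; 150 left.
J19/first (19): +40 ; 110 left.
J24 second at 17: fill all 60 ; 50 left.
J19 second at 11: only 50 left, fill 50.
Total = 25×15 + 22×20 + 19×40 + 17×60 + 11×50 = 3145.

3145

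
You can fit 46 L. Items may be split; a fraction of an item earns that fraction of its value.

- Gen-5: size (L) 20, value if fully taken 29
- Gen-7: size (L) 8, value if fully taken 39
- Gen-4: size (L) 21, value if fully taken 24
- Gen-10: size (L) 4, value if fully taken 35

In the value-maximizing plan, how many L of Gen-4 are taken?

14

Rank by value-to-size ratio: Gen-10 35/4≈8.75, Gen-7 39/8≈4.88, Gen-5 29/20≈1.45, Gen-4 24/21≈1.14.
Gen-10: take in full, 4 L for value 35 — 42 left.
Take all of Gen-7 (8 L, value 39) — 34 L left.
Take all of Gen-5 (20 L, value 29) — 14 L left.
14 L left: a 14/21 share of Gen-4 gives 24×14/21 = 16.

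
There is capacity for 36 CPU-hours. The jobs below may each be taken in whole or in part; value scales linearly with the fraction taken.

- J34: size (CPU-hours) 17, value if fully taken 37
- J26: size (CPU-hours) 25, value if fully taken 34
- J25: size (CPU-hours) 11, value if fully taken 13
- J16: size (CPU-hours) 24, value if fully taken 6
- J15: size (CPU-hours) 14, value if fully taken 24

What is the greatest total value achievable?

67.8

Best value per unit of size first: J34 37/17≈2.18, J15 24/14≈1.71, J26 34/25≈1.36, J25 13/11≈1.18, J16 6/24≈0.25.
Take all of J34 (17 CPU-hours, value 37) — 19 CPU-hours left.
Take all of J15 (14 CPU-hours, value 24) — 5 CPU-hours left.
5 CPU-hours left: a 5/25 share of J26 gives 34×5/25 = 6.8.
Total value = 67.8.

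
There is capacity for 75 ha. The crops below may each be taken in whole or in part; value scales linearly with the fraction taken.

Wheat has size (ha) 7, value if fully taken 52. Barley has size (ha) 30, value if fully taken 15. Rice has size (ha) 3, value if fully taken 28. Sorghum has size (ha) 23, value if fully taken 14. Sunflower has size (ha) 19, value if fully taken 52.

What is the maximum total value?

157.5

Sort by value density: Rice 28/3≈9.33, Wheat 52/7≈7.43, Sunflower 52/19≈2.74, Sorghum 14/23≈0.609, Barley 15/30≈0.5.
Rice: take in full, 3 ha for value 28 → 72 left.
Wheat: take in full, 7 ha for value 52 → 65 left.
All 19 ha of Sunflower fit (value 52) → 46 remain.
Take all of Sorghum (23 ha, value 14) → 23 ha left.
Only 23 ha remain; take 23/30 of Barley for value 15×23/30 = 11.5.
Total value = 157.5.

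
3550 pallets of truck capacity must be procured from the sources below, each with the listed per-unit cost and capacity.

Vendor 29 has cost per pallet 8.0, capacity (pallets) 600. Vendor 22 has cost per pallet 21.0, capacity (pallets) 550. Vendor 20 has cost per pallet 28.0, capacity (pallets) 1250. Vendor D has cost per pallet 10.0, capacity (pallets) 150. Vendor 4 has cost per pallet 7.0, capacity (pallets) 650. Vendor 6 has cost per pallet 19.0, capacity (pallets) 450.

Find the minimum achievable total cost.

63150

Fill from the cheapest source first.
Vendor 4 at 7.0: take all 650 pallets — 2900 still needed.
Take 600 from Vendor 29 at 8.0 — need 2300 more.
Vendor D at 10.0: take all 150 pallets — 2150 still needed.
Vendor 6 at 19.0: take all 450 pallets — 1700 still needed.
Vendor 22 at 21.0: take all 550 pallets — 1150 still needed.
Vendor 20 at 28.0: take 1150 of its 1250 — requirement met.
Cost = 650×7.0 + 600×8.0 + 150×10.0 + 450×19.0 + 550×21.0 + 1150×28.0 = 63150.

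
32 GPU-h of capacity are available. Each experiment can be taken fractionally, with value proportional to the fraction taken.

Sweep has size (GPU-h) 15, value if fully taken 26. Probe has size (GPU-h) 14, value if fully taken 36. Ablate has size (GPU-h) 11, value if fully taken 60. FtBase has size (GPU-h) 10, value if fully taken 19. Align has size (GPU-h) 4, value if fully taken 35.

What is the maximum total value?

Best value per unit of size first: Align 35/4≈8.75, Ablate 60/11≈5.45, Probe 36/14≈2.57, FtBase 19/10≈1.9, Sweep 26/15≈1.73.
All 4 GPU-h of Align fit (value 35) — 28 remain.
Take all of Ablate (11 GPU-h, value 60) — 17 GPU-h left.
All 14 GPU-h of Probe fit (value 36) — 3 remain.
Only 3 GPU-h remain; take 3/10 of FtBase for value 19×3/10 = 5.7.
Total value = 136.7.

136.7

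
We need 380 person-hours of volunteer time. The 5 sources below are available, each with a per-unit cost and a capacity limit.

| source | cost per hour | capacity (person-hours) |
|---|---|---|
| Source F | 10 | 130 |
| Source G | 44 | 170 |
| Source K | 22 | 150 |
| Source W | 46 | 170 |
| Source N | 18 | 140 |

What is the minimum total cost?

Use sources in increasing cost order.
Source F at 10: take all 130 person-hours ; 250 still needed.
Source N (18): use full 140 ; 110 person-hours to go.
Take 110 from Source K at 22 to finish.
Source G, Source W: unused.
Cost = 130×10 + 140×18 + 110×22 = 6240.

6240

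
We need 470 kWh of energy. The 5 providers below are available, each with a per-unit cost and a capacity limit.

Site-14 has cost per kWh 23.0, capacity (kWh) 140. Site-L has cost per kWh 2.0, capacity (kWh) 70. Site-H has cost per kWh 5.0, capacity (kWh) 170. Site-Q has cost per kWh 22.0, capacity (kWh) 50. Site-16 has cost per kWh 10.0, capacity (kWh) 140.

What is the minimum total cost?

Use providers in increasing cost order.
Take 70 from Site-L at 2.0 ; need 400 more.
Site-H (5.0): use full 170 ; 230 kWh to go.
Site-16 at 10.0: take all 140 kWh ; 90 still needed.
Site-Q (22.0): use full 50 ; 40 kWh to go.
Site-14 (23.0): take the remaining 40 ; done.
Cost = 70×2.0 + 170×5.0 + 140×10.0 + 50×22.0 + 40×23.0 = 4410.

4410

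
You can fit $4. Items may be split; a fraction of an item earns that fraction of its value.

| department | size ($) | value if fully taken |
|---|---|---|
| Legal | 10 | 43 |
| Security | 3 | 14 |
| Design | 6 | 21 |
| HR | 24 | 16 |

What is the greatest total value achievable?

Best value per unit of size first: Security 14/3≈4.67, Legal 43/10≈4.3, Design 21/6≈3.5, HR 16/24≈0.667.
Security: take in full, 3 $ for value 14 ; 1 left.
Fill the last 1 $ with part of Legal: 1/10 of it earns 4.3.
Total value = 18.3.

18.3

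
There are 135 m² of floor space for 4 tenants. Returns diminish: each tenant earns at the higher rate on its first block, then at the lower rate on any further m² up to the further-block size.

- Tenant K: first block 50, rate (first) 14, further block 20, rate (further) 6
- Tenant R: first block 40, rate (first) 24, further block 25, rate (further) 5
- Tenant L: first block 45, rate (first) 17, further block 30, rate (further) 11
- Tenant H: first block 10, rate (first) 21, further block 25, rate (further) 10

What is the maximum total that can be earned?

2495

Order all 8 blocks by rate: Tenant R/T1 24 > Tenant H/T1 21 > Tenant L/T1 17 > Tenant K/T1 14 > Tenant L/T2 11 > Tenant H/T2 10 > Tenant K/T2 6 > Tenant R/T2 5.
Tenant R T1 at 24: fill all 40 ; 95 left.
Tenant H T1 at 21: fill all 10 ; 85 left.
Tenant L T1 at 17: fill all 45 ; 40 left.
40 remain; put them into Tenant K T1 at 14.
Total = 24×40 + 21×10 + 17×45 + 14×40 = 2495.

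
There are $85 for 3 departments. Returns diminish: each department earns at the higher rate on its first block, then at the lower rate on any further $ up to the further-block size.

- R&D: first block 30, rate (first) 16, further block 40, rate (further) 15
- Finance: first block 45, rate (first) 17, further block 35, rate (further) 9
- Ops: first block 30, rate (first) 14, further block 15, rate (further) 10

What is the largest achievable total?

Rank every tier by rate: Finance/first 17 > R&D/first 16 > R&D/second 15 > Ops/first 14 > Ops/second 10 > Finance/second 9.
Fill Finance first block (45 at 17) ; 40 left.
Fill R&D first block (30 at 16) ; 10 left.
R&D/second: +10 of 40 at 15; pool empty.
Total = 17×45 + 16×30 + 15×10 = 1395.

1395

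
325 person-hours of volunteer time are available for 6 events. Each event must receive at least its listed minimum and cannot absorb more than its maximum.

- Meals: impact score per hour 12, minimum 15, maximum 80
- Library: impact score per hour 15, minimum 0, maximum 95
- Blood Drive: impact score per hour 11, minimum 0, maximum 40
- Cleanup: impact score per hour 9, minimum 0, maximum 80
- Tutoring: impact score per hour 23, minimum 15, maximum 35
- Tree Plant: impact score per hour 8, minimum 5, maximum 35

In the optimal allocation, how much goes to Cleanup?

Meeting every minimum uses 15+0+0+0+15+5 = 35 person-hours, leaving 290.
Order the events by impact score per hour: Tutoring 23 > Library 15 > Meals 12 > Blood Drive 11 > Cleanup 9 > Tree Plant 8.
Give Tutoring 20 more to hit its cap of 35 — 270 left.
Give Library 95 more to hit its cap of 95 — 175 left.
Meals: +65 to 80 (cap) — 110 left.
Give Blood Drive 40 more to hit its cap of 40 — 70 left.
Only 70 left; Cleanup takes them to reach 70.

70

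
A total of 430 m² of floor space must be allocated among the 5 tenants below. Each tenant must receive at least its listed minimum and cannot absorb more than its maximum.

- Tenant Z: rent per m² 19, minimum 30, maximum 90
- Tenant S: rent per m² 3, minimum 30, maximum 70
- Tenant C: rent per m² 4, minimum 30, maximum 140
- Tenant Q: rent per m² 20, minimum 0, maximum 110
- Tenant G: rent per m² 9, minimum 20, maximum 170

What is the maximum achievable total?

Meeting every minimum uses 30+30+30+0+20 = 110 m², leaving 320.
Order the tenants by rent per m²: Tenant Q 20 > Tenant Z 19 > Tenant G 9 > Tenant C 4 > Tenant S 3.
Tenant Q: +110 to 110 (cap) — 210 left.
Give Tenant Z 60 more to hit its cap of 90 — 150 left.
Give Tenant G 150 more to hit its cap of 170 — 0 left.
Total = 19×90 + 3×30 + 4×30 + 20×110 + 9×170 = 5650.

5650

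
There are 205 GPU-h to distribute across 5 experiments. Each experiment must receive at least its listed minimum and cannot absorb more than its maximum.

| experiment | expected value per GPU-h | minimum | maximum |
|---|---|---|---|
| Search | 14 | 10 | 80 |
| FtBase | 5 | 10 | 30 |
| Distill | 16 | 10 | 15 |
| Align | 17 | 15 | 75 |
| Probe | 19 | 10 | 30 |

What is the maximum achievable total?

3185

Meeting every minimum uses 10+10+10+15+10 = 55 GPU-h, leaving 150.
Rank by expected value per GPU-h: Probe 19 > Align 17 > Distill 16 > Search 14 > FtBase 5.
Probe takes 20 more to reach its cap of 30 → 130 left.
Align: +60 to 75 (cap) → 70 left.
Distill: +5 to 15 (cap) → 65 left.
Search: +65 (room for 70) → 75. Pool exhausted.
Total = 14×75 + 5×10 + 16×15 + 17×75 + 19×30 = 3185.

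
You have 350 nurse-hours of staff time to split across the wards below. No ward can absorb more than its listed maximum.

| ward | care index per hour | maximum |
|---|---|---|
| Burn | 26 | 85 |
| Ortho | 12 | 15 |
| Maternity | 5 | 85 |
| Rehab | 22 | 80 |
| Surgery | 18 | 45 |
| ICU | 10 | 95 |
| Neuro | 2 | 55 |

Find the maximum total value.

6060

Order the wards by care index per hour: Burn 26 > Rehab 22 > Surgery 18 > Ortho 12 > ICU 10 > Maternity 5 > Neuro 2.
Burn takes 85 to reach its cap of 85 — 265 left.
Give Rehab 80 to hit its cap of 80 — 185 left.
Surgery: +45 to 45 (cap) — 140 left.
Ortho: +15 to 15 (cap) — 125 left.
ICU takes 95 to reach its cap of 95 — 30 left.
Maternity has room for 85 but only 30 remain, so it gets 30.
Total = 26×85 + 12×15 + 5×30 + 22×80 + 18×45 + 10×95 = 6060.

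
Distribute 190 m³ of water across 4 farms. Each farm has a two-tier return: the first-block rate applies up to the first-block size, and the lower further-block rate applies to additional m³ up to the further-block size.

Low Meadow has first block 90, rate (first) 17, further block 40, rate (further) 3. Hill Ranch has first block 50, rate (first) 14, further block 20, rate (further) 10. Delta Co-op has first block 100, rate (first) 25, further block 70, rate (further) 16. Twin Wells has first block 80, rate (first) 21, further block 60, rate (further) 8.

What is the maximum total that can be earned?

4350

Order all 8 blocks by rate: Delta Co-op/tier1 25 > Twin Wells/tier1 21 > Low Meadow/tier1 17 > Delta Co-op/tier2 16 > Hill Ranch/tier1 14 > Hill Ranch/tier2 10 > Twin Wells/tier2 8 > Low Meadow/tier2 3.
Delta Co-op tier1 at 25: fill all 100 → 90 left.
Twin Wells/tier1 (21): +80 → 10 left.
Low Meadow tier1 at 17: only 10 left, fill 10.
Total = 25×100 + 21×80 + 17×10 = 4350.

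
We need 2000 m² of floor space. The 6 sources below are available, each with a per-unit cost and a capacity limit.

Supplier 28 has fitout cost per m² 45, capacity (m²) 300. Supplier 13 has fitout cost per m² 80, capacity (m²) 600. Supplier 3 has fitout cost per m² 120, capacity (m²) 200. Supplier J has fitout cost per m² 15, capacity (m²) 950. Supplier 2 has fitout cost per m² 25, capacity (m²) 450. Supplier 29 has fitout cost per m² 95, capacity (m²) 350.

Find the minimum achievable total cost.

Cheapest first:
Supplier J at 15: take all 950 m² — 1050 still needed.
Supplier 2 at 25: take all 450 m² — 600 still needed.
Supplier 28 at 45: take all 300 m² — 300 still needed.
Take 300 from Supplier 13 at 80 to finish.
Supplier 29, Supplier 3: unused.
Cost = 950×15 + 450×25 + 300×45 + 300×80 = 63000.

63000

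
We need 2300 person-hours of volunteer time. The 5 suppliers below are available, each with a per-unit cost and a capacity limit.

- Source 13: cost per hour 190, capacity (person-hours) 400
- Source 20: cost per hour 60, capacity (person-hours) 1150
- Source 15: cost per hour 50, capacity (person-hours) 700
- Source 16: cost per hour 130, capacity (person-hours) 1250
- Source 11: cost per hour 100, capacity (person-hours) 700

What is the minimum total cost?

149000

Use suppliers in increasing cost order.
Take 700 from Source 15 at 50 — need 1600 more.
Source 20 at 60: take all 1150 person-hours — 450 still needed.
Take 450 from Source 11 at 100 to finish.
Source 16, Source 13: unused.
Cost = 700×50 + 1150×60 + 450×100 = 149000.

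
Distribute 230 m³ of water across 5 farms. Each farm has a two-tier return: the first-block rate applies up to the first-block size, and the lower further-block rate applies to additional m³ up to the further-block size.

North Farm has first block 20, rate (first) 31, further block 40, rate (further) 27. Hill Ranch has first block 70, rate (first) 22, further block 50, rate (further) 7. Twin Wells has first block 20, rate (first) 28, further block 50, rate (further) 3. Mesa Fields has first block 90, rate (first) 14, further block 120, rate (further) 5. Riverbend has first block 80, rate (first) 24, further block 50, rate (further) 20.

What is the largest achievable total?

Rank every tier by rate: North Farm/T1 31 > Twin Wells/T1 28 > North Farm/T2 27 > Riverbend/T1 24 > Hill Ranch/T1 22 > Riverbend/T2 20 > Mesa Fields/T1 14 > Hill Ranch/T2 7 > Mesa Fields/T2 5 > Twin Wells/T2 3.
Fill North Farm T1 block (20 at 31) ; 210 left.
Twin Wells/T1 (28): +20 ; 190 left.
North Farm T2 at 27: fill all 40 ; 150 left.
Riverbend T1 at 24: fill all 80 ; 70 left.
Hill Ranch/T1 (22): +70 ; 0 left.
Total = 31×20 + 28×20 + 27×40 + 24×80 + 22×70 = 5720.

5720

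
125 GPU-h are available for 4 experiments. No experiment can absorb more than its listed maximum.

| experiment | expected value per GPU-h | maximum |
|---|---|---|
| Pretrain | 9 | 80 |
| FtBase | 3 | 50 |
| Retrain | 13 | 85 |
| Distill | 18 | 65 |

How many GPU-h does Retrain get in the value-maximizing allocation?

60

Order the experiments by expected value per GPU-h: Distill 18 > Retrain 13 > Pretrain 9 > FtBase 3.
Give Distill 65 to hit its cap of 65 → 60 left.
Retrain: +60 (room for 85) → 60. Pool exhausted.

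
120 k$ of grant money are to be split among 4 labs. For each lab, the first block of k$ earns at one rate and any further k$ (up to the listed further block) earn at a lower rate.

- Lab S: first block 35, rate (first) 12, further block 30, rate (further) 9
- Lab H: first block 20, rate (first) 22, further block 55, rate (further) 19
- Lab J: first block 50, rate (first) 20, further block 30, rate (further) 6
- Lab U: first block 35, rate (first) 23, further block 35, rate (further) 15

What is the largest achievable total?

Order all 8 blocks by rate: Lab U/first 23 > Lab H/first 22 > Lab J/first 20 > Lab H/second 19 > Lab U/second 15 > Lab S/first 12 > Lab S/second 9 > Lab J/second 6.
Fill Lab U first block (35 at 23) → 85 left.
Lab H first at 22: fill all 20 → 65 left.
Fill Lab J first block (50 at 20) → 15 left.
Lab H second at 19: only 15 left, fill 15.
Total = 23×35 + 22×20 + 20×50 + 19×15 = 2530.

2530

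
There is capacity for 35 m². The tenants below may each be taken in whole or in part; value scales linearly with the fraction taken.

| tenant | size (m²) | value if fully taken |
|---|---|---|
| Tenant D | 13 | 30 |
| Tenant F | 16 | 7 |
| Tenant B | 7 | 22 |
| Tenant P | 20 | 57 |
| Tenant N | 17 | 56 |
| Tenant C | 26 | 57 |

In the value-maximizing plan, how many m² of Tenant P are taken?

Rank by value-to-size ratio: Tenant N 56/17≈3.29, Tenant B 22/7≈3.14, Tenant P 57/20≈2.85, Tenant D 30/13≈2.31, Tenant C 57/26≈2.19, Tenant F 7/16≈0.438.
All 17 m² of Tenant N fit (value 56) ; 18 remain.
Tenant B: take in full, 7 m² for value 22 ; 11 left.
Fill the last 11 m² with part of Tenant P: 11/20 of it earns 31.35.

11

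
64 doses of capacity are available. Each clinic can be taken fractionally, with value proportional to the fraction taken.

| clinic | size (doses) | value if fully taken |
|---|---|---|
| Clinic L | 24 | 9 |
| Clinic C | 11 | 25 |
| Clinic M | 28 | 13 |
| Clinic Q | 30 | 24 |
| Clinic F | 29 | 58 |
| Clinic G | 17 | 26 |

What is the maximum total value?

Best value per unit of size first: Clinic C 25/11≈2.27, Clinic F 58/29≈2, Clinic G 26/17≈1.53, Clinic Q 24/30≈0.8, Clinic M 13/28≈0.464, Clinic L 9/24≈0.375.
Take all of Clinic C (11 doses, value 25) — 53 doses left.
Take all of Clinic F (29 doses, value 58) — 24 doses left.
Clinic G: take in full, 17 doses for value 26 — 7 left.
Only 7 doses remain; take 7/30 of Clinic Q for value 24×7/30 = 5.6.
Total value = 114.6.

114.6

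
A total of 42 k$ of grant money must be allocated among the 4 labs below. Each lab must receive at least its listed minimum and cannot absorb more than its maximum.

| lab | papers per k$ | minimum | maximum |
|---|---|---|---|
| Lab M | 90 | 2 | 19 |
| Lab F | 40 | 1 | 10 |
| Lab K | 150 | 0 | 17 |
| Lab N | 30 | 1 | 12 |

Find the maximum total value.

4490

Meeting every minimum uses 2+1+0+1 = 4 k$, leaving 38.
Highest papers per k$ first: Lab K 150 > Lab M 90 > Lab F 40 > Lab N 30.
Lab K: +17 to 17 (cap) — 21 left.
Lab M takes 17 more to reach its cap of 19 — 4 left.
Lab F: +4 (room for 9) → 5. Pool exhausted.
Total = 90×19 + 40×5 + 150×17 + 30×1 = 4490.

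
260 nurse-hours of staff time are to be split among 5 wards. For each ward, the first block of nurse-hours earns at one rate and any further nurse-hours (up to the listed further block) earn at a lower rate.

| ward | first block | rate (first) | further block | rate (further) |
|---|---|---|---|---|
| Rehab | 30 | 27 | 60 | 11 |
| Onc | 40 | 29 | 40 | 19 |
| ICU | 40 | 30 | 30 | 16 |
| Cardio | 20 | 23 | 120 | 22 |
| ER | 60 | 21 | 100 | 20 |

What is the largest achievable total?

Order all 10 blocks by rate: ICU/first 30 > Onc/first 29 > Rehab/first 27 > Cardio/first 23 > Cardio/second 22 > ER/first 21 > ER/second 20 > Onc/second 19 > ICU/second 16 > Rehab/second 11.
ICU first at 30: fill all 40 → 220 left.
Onc/first (29): +40 → 180 left.
Fill Rehab first block (30 at 27) → 150 left.
Cardio first at 23: fill all 20 → 130 left.
Fill Cardio second block (120 at 22) → 10 left.
10 remain; put them into ER first at 21.
Total = 30×40 + 29×40 + 27×30 + 23×20 + 22×120 + 21×10 = 6480.

6480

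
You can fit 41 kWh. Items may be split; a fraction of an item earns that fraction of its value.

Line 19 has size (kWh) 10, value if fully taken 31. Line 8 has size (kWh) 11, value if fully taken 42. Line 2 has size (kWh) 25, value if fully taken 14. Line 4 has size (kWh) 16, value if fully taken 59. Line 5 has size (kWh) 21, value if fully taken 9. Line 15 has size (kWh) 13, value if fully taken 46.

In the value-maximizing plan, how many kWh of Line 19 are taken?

Sort by value density: Line 8 42/11≈3.82, Line 4 59/16≈3.69, Line 15 46/13≈3.54, Line 19 31/10≈3.1, Line 2 14/25≈0.56, Line 5 9/21≈0.429.
Take all of Line 8 (11 kWh, value 42) — 30 kWh left.
Take all of Line 4 (16 kWh, value 59) — 14 kWh left.
Take all of Line 15 (13 kWh, value 46) — 1 kWh left.
Fill the last 1 kWh with part of Line 19: 1/10 of it earns 3.1.

1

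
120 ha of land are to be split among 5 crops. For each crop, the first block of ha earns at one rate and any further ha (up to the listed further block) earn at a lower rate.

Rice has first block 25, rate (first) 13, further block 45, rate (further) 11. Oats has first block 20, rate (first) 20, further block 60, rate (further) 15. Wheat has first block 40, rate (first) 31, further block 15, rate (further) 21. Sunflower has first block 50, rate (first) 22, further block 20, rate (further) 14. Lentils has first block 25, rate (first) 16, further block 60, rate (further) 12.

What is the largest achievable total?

Rank every tier by rate: Wheat/first 31 > Sunflower/first 22 > Wheat/second 21 > Oats/first 20 > Lentils/first 16 > Oats/second 15 > Sunflower/second 14 > Rice/first 13 > Lentils/second 12 > Rice/second 11.
Fill Wheat first block (40 at 31) — 80 left.
Sunflower first at 22: fill all 50 — 30 left.
Fill Wheat second block (15 at 21) — 15 left.
Oats first at 20: only 15 left, fill 15.
Total = 31×40 + 22×50 + 21×15 + 20×15 = 2955.

2955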